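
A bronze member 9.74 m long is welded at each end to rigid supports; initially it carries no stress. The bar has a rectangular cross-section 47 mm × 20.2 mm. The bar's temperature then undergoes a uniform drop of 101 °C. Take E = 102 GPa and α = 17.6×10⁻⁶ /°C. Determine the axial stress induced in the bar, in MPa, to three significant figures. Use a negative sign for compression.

181 MPa

Free thermal expansion αLΔT = 17.6e-6 · 9740 · -101 = -17.31 mm.
The walls impose strain ε = −(-17.31)/9740 = 1.7776e-03; σ = Eε = 102000 · 1.7776e-03 = 181.3 MPa.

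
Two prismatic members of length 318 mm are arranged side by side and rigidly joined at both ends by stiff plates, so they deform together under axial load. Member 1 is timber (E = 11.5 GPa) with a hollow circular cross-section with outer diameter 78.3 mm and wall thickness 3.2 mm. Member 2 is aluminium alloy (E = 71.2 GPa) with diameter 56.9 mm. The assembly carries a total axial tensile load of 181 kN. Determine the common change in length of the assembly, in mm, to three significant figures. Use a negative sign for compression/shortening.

0.303 mm

A_1 = 755 mm².
A_2 = 2543 mm².
Equal strain + equilibrium ⇒ each member carries load in proportion to AE: A₁E₁ = 8682000 N, A₂E₂ = 181000000 N, ΣAE = 189700000 N.
δ = PL/ΣAE = 181000·318/189700000 = 0.3034 mm.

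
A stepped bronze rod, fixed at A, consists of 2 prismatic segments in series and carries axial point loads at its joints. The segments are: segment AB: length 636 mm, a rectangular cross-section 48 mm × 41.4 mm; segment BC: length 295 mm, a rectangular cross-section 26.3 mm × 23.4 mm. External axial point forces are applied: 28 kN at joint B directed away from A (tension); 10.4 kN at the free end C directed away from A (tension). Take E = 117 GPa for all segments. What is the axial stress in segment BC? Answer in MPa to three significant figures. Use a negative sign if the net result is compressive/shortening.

Internal axial forces (sectioning from the free end, tension +): N_BC = 10.4 kN, N_AB = 38.4 kN.
A_BC = 615.4 mm².
σ_BC = N_BC/A_BC = 10400/615.4 = 16.9 MPa.

16.9 MPa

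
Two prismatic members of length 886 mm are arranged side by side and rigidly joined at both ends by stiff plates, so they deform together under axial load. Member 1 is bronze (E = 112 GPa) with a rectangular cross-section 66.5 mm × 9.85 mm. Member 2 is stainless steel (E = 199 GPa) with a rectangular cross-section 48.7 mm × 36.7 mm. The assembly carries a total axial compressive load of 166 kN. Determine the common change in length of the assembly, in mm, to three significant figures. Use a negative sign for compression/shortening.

-0.343 mm

A_1 = 655 mm².
A_2 = 1787 mm².
Equal strain + equilibrium ⇒ each member carries load in proportion to AE: A₁E₁ = 73360000 N, A₂E₂ = 355700000 N, ΣAE = 429000000 N.
δ = PL/ΣAE = -166000·886/429000000 = -0.3428 mm.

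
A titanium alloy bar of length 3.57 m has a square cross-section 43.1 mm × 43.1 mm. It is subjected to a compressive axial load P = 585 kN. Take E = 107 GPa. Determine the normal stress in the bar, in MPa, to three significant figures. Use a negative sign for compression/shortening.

A = 1858 mm².
σ = N/A = -585000/1858 = -314.9 MPa.

-315 MPa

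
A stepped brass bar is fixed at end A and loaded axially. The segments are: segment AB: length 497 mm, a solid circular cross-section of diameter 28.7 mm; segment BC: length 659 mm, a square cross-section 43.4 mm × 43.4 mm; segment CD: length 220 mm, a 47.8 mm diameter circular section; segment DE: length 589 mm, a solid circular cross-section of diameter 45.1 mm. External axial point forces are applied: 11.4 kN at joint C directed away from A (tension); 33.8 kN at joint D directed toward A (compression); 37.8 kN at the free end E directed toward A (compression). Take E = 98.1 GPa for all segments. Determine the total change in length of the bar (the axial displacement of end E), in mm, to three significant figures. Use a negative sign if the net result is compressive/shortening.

-0.918 mm

Internal axial forces (sectioning from the free end, tension +): N_DE = -37.8 kN, N_CD = -71.6 kN, N_BC = -60.2 kN, N_AB = -60.2 kN.
A_AB = 646.9 mm².
A_BC = 1884 mm².
A_CD = 1795 mm².
A_DE = 1598 mm².
δ_AB = -60200·497/(646.9·98100) = -0.4714 mm
δ_BC = -60200·659/(1884·98100) = -0.2147 mm
δ_CD = -71600·220/(1795·98100) = -0.08948 mm
δ_DE = -37800·589/(1598·98100) = -0.1421 mm
δ = Σδ_i = -0.9177 mm.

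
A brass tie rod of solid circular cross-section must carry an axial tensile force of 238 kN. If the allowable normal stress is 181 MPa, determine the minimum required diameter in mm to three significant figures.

40.9 mm

Required area A ≥ P/σ_allow = 238000/181 = 1315 mm².
For a solid circular section, d ≥ √(4A/π) = 40.92 mm.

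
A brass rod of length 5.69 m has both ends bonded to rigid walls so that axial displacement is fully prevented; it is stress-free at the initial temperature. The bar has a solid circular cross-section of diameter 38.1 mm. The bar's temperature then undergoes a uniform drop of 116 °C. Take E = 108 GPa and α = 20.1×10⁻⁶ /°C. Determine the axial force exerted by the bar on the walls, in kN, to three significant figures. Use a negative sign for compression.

Free thermal expansion αLΔT = 20.1e-6 · 5690 · -116 = -13.27 mm.
The walls impose strain ε = −(-13.27)/5690 = 2.3316e-03; σ = Eε = 108000 · 2.3316e-03 = 251.8 MPa.
Wall reaction R = σ·A = 251.8·1140 = 287100 N = 287.1 kN.

287 kN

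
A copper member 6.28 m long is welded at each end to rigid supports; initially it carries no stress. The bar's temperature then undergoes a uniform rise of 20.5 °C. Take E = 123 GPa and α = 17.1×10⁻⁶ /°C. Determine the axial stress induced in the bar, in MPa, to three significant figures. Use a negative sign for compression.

-43.1 MPa

Free thermal expansion αLΔT = 17.1e-6 · 6280 · 20.5 = 2.201 mm.
The walls impose strain ε = −(2.201)/6280 = -3.5055e-04; σ = Eε = 123000 · -3.5055e-04 = -43.12 MPa.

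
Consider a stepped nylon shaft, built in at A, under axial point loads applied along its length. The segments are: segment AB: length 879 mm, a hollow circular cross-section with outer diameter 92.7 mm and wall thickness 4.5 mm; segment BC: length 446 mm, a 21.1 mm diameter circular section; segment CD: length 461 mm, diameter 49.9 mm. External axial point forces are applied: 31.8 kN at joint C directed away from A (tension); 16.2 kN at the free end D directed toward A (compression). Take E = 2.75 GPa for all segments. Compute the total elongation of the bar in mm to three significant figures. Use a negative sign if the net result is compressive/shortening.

Internal axial forces (sectioning from the free end, tension +): N_CD = -16.2 kN, N_BC = 15.6 kN, N_AB = 15.6 kN.
A_AB = 1247 mm².
A_BC = 349.7 mm².
A_CD = 1956 mm².
δ_AB = 15600·879/(1247·2750) = 3.999 mm
δ_BC = 15600·446/(349.7·2750) = 7.236 mm
δ_CD = -16200·461/(1956·2750) = -1.389 mm
δ = Σδ_i = 9.846 mm.

9.85 mm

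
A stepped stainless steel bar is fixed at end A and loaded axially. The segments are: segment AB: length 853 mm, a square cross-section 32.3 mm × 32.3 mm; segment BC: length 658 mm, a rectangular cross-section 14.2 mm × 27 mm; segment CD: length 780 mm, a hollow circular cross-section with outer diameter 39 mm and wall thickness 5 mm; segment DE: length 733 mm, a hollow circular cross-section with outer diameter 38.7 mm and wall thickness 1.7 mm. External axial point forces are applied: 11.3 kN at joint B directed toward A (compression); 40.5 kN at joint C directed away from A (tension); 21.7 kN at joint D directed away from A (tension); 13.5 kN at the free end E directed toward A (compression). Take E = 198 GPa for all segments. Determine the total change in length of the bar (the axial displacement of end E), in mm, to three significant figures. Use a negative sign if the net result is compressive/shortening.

Internal axial forces (sectioning from the free end, tension +): N_DE = -13.5 kN, N_CD = 8.2 kN, N_BC = 48.7 kN, N_AB = 37.4 kN.
A_AB = 1043 mm².
A_BC = 383.4 mm².
A_CD = 534.1 mm².
A_DE = 197.6 mm².
δ_AB = 37400·853/(1043·198000) = 0.1544 mm
δ_BC = 48700·658/(383.4·198000) = 0.4221 mm
δ_CD = 8200·780/(534.1·198000) = 0.06048 mm
δ_DE = -13500·733/(197.6·198000) = -0.2529 mm
δ = Σδ_i = 0.3841 mm.

0.384 mm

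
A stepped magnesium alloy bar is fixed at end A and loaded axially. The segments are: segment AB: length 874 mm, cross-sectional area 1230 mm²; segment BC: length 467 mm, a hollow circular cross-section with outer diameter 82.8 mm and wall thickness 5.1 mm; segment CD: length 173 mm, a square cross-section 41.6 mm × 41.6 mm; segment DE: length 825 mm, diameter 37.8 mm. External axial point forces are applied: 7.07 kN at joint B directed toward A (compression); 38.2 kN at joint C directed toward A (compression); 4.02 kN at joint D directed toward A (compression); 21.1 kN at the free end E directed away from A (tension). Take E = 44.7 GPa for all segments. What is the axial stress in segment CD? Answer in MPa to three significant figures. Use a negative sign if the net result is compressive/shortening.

9.87 MPa

Internal axial forces (sectioning from the free end, tension +): N_DE = 21.1 kN, N_CD = 17.08 kN, N_BC = -21.12 kN, N_AB = -28.19 kN.
A_CD = 1731 mm².
σ_CD = N_CD/A_CD = 17080/1731 = 9.87 MPa.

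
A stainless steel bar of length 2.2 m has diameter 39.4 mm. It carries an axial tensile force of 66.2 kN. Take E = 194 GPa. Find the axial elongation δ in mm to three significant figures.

0.616 mm

A = 1219 mm².
δ_mech = NL/(AE) = 66200·2200/(1219·194000) = 0.6157 mm.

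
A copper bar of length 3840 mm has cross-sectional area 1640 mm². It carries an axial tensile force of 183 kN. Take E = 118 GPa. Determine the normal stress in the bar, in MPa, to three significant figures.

σ = N/A = 183000/1640 = 111.6 MPa.

112 MPa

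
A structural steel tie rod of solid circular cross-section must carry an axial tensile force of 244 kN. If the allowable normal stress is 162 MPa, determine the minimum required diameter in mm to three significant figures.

Required area A ≥ P/σ_allow = 244000/162 = 1506 mm².
For a solid circular section, d ≥ √(4A/π) = 43.79 mm.

43.8 mm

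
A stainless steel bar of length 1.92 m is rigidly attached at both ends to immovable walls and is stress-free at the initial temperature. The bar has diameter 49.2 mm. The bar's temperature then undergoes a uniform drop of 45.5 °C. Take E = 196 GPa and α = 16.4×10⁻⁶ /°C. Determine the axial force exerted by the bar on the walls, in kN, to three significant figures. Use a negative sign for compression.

278 kN

Free thermal expansion αLΔT = 16.4e-6 · 1920 · -45.5 = -1.433 mm.
The walls impose strain ε = −(-1.433)/1920 = 7.4620e-04; σ = Eε = 196000 · 7.4620e-04 = 146.3 MPa.
Wall reaction R = σ·A = 146.3·1901 = 278100 N = 278.1 kN.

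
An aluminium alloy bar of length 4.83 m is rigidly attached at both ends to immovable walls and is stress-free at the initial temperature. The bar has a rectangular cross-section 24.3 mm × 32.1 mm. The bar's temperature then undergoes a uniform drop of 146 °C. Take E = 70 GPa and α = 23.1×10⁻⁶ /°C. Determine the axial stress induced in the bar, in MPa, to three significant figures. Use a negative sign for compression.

236 MPa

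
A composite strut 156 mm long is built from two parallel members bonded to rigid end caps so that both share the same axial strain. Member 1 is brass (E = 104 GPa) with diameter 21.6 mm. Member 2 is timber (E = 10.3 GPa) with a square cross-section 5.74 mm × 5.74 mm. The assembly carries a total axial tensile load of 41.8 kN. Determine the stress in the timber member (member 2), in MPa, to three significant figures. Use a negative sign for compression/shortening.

11.2 MPa

A_1 = 366.4 mm².
A_2 = 32.95 mm².
Equal strain + equilibrium ⇒ each member carries load in proportion to AE: A₁E₁ = 38110000 N, A₂E₂ = 339400 N, ΣAE = 38450000 N.
σ₂ = P·E₂/ΣAE = 41800·10300/38450000 = 11.2 MPa.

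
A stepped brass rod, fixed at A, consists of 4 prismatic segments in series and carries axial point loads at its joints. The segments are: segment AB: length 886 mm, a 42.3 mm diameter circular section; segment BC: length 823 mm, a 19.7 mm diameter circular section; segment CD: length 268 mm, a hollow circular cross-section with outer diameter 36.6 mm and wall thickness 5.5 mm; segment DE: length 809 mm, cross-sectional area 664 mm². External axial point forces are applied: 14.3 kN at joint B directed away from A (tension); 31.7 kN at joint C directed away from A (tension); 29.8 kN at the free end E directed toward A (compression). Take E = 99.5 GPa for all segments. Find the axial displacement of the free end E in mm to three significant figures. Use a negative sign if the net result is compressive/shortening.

-0.360 mm

Internal axial forces (sectioning from the free end, tension +): N_DE = -29.8 kN, N_CD = -29.8 kN, N_BC = 1.9 kN, N_AB = 16.2 kN.
A_AB = 1405 mm².
A_BC = 304.8 mm².
A_CD = 537.4 mm².
δ_AB = 16200·886/(1405·99500) = 0.1026 mm
δ_BC = 1900·823/(304.8·99500) = 0.05156 mm
δ_CD = -29800·268/(537.4·99500) = -0.1494 mm
δ_DE = -29800·809/(664·99500) = -0.3649 mm
δ = Σδ_i = -0.3601 mm.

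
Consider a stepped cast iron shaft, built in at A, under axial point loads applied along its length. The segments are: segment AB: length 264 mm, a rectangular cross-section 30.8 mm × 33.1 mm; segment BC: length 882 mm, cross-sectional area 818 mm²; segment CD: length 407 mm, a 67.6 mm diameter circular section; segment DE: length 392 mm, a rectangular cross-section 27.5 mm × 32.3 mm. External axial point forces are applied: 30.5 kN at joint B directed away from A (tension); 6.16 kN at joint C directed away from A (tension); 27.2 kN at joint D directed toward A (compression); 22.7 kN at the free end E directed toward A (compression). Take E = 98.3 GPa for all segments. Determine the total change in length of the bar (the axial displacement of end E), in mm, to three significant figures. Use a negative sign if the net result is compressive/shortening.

Internal axial forces (sectioning from the free end, tension +): N_DE = -22.7 kN, N_CD = -49.9 kN, N_BC = -43.74 kN, N_AB = -13.24 kN.
A_AB = 1019 mm².
A_CD = 3589 mm².
A_DE = 888.2 mm².
δ_AB = -13240·264/(1019·98300) = -0.03488 mm
δ_BC = -43740·882/(818·98300) = -0.4798 mm
δ_CD = -49900·407/(3589·98300) = -0.05756 mm
δ_DE = -22700·392/(888.2·98300) = -0.1019 mm
δ = Σδ_i = -0.6741 mm.

-0.674 mm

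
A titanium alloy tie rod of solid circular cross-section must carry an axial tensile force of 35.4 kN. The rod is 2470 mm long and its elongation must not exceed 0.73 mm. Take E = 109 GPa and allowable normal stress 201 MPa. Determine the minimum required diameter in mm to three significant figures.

37.4 mm

Required area A ≥ P/σ_allow = 35400/201 = 176.1 mm².
For a solid circular section, d ≥ √(4A/π) = 14.97 mm.
Elongation limit: A ≥ PL/(Eδ_allow) = 35400·2470/(109000·0.73) = 1099 mm² ⇒ d ≥ 37.41 mm.
The elongation limit governs.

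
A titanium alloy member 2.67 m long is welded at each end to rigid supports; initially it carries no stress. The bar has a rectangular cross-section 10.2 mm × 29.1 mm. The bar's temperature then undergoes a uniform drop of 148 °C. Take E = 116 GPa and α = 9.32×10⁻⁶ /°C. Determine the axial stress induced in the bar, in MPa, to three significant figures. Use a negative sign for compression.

Free thermal expansion αLΔT = 9.32e-6 · 2670 · -148 = -3.683 mm.
The walls impose strain ε = −(-3.683)/2670 = 1.3794e-03; σ = Eε = 116000 · 1.3794e-03 = 160 MPa.

160 MPa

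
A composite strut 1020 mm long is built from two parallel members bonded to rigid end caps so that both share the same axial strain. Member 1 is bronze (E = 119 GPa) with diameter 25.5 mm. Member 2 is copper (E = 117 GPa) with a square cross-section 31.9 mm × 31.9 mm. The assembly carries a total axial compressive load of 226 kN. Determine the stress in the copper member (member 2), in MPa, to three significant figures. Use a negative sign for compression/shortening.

-147 MPa

A_1 = 510.7 mm².
A_2 = 1018 mm².
Equal strain + equilibrium ⇒ each member carries load in proportion to AE: A₁E₁ = 60770000 N, A₂E₂ = 119100000 N, ΣAE = 179800000 N.
σ₂ = P·E₂/ΣAE = -226000·117000/179800000 = -147 MPa.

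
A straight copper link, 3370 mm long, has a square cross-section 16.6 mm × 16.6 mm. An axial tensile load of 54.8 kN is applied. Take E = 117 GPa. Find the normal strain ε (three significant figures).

0.00170

A = 275.6 mm².
σ = N/A = 198.9 MPa; ε = σ/E = 198.9/117000 = 1.700e-03.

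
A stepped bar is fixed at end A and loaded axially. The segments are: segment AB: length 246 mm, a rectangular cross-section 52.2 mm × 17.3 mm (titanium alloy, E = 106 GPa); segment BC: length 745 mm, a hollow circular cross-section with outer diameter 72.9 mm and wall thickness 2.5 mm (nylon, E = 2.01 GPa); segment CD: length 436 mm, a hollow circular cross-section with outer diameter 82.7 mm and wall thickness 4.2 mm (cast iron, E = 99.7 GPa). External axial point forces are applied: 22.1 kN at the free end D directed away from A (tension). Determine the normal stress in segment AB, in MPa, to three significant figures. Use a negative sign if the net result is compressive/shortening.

24.5 MPa

Internal axial forces (sectioning from the free end, tension +): N_CD = 22.1 kN, N_BC = 22.1 kN, N_AB = 22.1 kN.
A_AB = 903.1 mm².
σ_AB = N_AB/A_AB = 22100/903.1 = 24.47 MPa.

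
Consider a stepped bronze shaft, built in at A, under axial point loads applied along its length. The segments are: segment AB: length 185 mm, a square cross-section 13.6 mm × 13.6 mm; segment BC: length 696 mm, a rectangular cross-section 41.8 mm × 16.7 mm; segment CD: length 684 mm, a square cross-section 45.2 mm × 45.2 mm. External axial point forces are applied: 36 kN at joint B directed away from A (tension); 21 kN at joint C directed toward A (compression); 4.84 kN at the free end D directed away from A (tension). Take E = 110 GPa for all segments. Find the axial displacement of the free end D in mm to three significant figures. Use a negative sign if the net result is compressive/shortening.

Internal axial forces (sectioning from the free end, tension +): N_CD = 4.84 kN, N_BC = -16.16 kN, N_AB = 19.84 kN.
A_AB = 185 mm².
A_BC = 698.1 mm².
A_CD = 2043 mm².
δ_AB = 19840·185/(185·110000) = 0.1804 mm
δ_BC = -16160·696/(698.1·110000) = -0.1465 mm
δ_CD = 4840·684/(2043·110000) = 0.01473 mm
δ = Σδ_i = 0.04866 mm.

0.0487 mm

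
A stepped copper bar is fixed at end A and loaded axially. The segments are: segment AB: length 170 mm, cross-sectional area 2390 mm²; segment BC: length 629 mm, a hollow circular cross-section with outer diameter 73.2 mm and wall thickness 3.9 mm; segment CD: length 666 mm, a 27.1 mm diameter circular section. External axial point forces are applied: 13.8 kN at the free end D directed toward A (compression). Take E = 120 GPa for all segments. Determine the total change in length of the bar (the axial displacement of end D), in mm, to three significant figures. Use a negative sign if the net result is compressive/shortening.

Internal axial forces (sectioning from the free end, tension +): N_CD = -13.8 kN, N_BC = -13.8 kN, N_AB = -13.8 kN.
A_BC = 849.1 mm².
A_CD = 576.8 mm².
δ_AB = -13800·170/(2390·120000) = -0.00818 mm
δ_BC = -13800·629/(849.1·120000) = -0.08519 mm
δ_CD = -13800·666/(576.8·120000) = -0.1328 mm
δ = Σδ_i = -0.2262 mm.

-0.226 mm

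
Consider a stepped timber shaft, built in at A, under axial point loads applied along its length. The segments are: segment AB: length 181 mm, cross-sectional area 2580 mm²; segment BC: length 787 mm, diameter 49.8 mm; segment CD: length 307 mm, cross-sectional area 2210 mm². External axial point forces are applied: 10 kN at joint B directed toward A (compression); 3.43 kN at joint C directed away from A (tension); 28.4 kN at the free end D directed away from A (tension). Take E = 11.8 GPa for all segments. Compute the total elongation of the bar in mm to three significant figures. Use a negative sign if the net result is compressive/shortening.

1.55 mm

Internal axial forces (sectioning from the free end, tension +): N_CD = 28.4 kN, N_BC = 31.83 kN, N_AB = 21.83 kN.
A_BC = 1948 mm².
δ_AB = 21830·181/(2580·11800) = 0.1298 mm
δ_BC = 31830·787/(1948·11800) = 1.09 mm
δ_CD = 28400·307/(2210·11800) = 0.3343 mm
δ = Σδ_i = 1.554 mm.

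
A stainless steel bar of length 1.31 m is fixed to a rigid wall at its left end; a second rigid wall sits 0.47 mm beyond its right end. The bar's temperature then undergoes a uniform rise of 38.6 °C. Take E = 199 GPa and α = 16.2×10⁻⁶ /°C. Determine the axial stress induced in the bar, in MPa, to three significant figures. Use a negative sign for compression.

Free thermal expansion αLΔT = 16.2e-6 · 1310 · 38.6 = 0.8192 mm.
The walls engage after the gap closes; constrained expansion = 0.8192 − 0.47 = 0.3492 mm.
The walls impose strain ε = −(0.3492)/1310 = -2.6654e-04; σ = Eε = 199000 · -2.6654e-04 = -53.04 MPa.

-53.0 MPa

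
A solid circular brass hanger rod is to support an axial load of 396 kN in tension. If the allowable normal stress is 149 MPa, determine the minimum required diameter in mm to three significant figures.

58.2 mm

Required area A ≥ P/σ_allow = 396000/149 = 2658 mm².
For a solid circular section, d ≥ √(4A/π) = 58.17 mm.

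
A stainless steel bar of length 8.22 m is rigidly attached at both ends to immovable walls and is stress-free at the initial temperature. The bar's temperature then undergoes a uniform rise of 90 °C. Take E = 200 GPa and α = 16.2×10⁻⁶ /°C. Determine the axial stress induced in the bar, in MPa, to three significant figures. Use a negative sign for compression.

-292 MPa

Free thermal expansion αLΔT = 16.2e-6 · 8220 · 90 = 11.98 mm.
The walls impose strain ε = −(11.98)/8220 = -1.4580e-03; σ = Eε = 200000 · -1.4580e-03 = -291.6 MPa.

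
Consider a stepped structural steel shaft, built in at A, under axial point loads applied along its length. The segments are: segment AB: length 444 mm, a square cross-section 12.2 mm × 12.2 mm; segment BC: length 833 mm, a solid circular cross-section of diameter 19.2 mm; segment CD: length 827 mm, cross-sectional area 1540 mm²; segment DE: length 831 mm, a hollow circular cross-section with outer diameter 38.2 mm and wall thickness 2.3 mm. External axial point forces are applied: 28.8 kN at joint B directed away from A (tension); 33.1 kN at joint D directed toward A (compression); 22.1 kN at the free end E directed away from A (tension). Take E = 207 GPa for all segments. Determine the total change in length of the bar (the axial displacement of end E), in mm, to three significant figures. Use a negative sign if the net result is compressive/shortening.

Internal axial forces (sectioning from the free end, tension +): N_DE = 22.1 kN, N_CD = -11 kN, N_BC = -11 kN, N_AB = 17.8 kN.
A_AB = 148.8 mm².
A_BC = 289.5 mm².
A_DE = 259.4 mm².
δ_AB = 17800·444/(148.8·207000) = 0.2565 mm
δ_BC = -11000·833/(289.5·207000) = -0.1529 mm
δ_CD = -11000·827/(1540·207000) = -0.02854 mm
δ_DE = 22100·831/(259.4·207000) = 0.342 mm
δ = Σδ_i = 0.4171 mm.

0.417 mm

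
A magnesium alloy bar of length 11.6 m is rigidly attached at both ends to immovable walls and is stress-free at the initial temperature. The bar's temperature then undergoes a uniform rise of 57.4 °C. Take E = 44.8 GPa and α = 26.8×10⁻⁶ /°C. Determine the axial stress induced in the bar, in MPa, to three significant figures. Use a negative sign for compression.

-68.9 MPa

Free thermal expansion αLΔT = 26.8e-6 · 11600 · 57.4 = 17.84 mm.
The walls impose strain ε = −(17.84)/11600 = -1.5383e-03; σ = Eε = 44800 · -1.5383e-03 = -68.92 MPa.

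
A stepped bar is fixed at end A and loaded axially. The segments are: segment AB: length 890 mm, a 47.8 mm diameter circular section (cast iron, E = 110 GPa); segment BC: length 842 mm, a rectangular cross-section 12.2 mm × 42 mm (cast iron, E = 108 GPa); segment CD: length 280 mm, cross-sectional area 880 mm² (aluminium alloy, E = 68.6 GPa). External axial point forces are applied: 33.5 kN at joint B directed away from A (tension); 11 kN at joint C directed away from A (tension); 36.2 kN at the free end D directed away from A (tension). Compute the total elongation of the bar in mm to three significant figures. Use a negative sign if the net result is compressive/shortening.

1.25 mm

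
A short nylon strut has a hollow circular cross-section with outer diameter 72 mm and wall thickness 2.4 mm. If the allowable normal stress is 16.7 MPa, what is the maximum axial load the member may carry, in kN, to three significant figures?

8.76 kN

A = 524.8 mm².
P_max = σ_allow · A = 16.7 · 524.8 = 8764 N = 8.764 kN.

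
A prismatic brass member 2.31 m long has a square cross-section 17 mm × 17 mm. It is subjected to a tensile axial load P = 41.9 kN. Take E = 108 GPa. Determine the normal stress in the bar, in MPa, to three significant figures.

145 MPa

A = 289 mm².
σ = N/A = 41900/289 = 145 MPa.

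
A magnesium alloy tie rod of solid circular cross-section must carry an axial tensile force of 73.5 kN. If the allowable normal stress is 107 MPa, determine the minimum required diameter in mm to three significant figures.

29.6 mm

Required area A ≥ P/σ_allow = 73500/107 = 686.9 mm².
For a solid circular section, d ≥ √(4A/π) = 29.57 mm.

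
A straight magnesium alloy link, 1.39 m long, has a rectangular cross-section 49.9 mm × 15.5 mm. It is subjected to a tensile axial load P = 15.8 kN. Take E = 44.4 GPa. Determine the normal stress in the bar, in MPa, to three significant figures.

20.4 MPa

A = 773.4 mm².
σ = N/A = 15800/773.4 = 20.43 MPa.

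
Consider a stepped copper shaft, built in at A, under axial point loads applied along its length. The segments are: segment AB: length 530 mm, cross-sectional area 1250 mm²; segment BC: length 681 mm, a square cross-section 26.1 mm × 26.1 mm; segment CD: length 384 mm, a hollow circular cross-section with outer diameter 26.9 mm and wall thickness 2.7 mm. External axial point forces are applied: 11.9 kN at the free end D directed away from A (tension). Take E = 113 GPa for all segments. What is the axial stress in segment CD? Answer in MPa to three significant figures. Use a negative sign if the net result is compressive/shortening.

Internal axial forces (sectioning from the free end, tension +): N_CD = 11.9 kN, N_BC = 11.9 kN, N_AB = 11.9 kN.
A_CD = 205.3 mm².
σ_CD = N_CD/A_CD = 11900/205.3 = 57.97 MPa.

58.0 MPa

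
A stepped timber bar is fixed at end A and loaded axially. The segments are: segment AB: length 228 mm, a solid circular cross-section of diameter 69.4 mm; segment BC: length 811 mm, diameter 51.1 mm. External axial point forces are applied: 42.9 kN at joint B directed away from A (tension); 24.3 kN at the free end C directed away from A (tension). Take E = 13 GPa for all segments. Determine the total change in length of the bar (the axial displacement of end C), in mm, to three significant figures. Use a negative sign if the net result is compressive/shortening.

1.05 mm

Internal axial forces (sectioning from the free end, tension +): N_BC = 24.3 kN, N_AB = 67.2 kN.
A_AB = 3783 mm².
A_BC = 2051 mm².
δ_AB = 67200·228/(3783·13000) = 0.3116 mm
δ_BC = 24300·811/(2051·13000) = 0.7392 mm
δ = Σδ_i = 1.051 mm.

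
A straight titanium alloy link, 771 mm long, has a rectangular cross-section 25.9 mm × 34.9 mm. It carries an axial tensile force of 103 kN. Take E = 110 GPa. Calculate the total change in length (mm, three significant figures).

A = 903.9 mm².
δ_mech = NL/(AE) = 103000·771/(903.9·110000) = 0.7987 mm.

0.799 mm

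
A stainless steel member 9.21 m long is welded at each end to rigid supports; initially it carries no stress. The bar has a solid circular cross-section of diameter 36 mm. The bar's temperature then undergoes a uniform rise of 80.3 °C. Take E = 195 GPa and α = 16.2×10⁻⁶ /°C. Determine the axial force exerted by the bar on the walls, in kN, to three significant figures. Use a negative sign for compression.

Free thermal expansion αLΔT = 16.2e-6 · 9210 · 80.3 = 11.98 mm.
The walls impose strain ε = −(11.98)/9210 = -1.3009e-03; σ = Eε = 195000 · -1.3009e-03 = -253.7 MPa.
Wall reaction R = σ·A = -253.7·1018 = -258200 N = -258.2 kN.

-258 kN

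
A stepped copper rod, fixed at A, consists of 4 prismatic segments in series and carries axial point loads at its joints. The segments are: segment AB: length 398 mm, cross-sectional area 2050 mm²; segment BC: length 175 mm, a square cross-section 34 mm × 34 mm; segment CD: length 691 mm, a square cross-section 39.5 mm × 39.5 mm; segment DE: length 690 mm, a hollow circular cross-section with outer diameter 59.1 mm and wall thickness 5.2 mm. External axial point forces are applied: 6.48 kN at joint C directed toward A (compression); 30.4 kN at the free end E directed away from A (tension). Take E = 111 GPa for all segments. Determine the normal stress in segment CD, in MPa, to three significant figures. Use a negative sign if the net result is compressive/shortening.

Internal axial forces (sectioning from the free end, tension +): N_DE = 30.4 kN, N_CD = 30.4 kN, N_BC = 23.92 kN, N_AB = 23.92 kN.
A_CD = 1560 mm².
σ_CD = N_CD/A_CD = 30400/1560 = 19.48 MPa.

19.5 MPa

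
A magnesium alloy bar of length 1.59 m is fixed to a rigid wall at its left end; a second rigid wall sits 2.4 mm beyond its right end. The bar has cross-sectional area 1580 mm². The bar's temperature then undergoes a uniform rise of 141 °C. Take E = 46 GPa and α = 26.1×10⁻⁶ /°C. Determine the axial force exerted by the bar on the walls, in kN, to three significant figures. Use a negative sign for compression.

Free thermal expansion αLΔT = 26.1e-6 · 1590 · 141 = 5.851 mm.
The walls engage after the gap closes; constrained expansion = 5.851 − 2.4 = 3.451 mm.
The walls impose strain ε = −(3.451)/1590 = -2.1707e-03; σ = Eε = 46000 · -2.1707e-03 = -99.85 MPa.
Wall reaction R = σ·A = -99.85·1580 = -157800 N = -157.8 kN.

-158 kN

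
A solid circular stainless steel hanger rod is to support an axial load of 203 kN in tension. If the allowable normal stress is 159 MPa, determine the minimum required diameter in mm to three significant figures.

40.3 mm

Required area A ≥ P/σ_allow = 203000/159 = 1277 mm².
For a solid circular section, d ≥ √(4A/π) = 40.32 mm.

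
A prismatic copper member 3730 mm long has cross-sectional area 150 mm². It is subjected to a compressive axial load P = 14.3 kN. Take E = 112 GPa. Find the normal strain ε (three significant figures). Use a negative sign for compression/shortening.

-8.51e-04

σ = N/A = -95.33 MPa; ε = σ/E = -95.33/112000 = -8.512e-04.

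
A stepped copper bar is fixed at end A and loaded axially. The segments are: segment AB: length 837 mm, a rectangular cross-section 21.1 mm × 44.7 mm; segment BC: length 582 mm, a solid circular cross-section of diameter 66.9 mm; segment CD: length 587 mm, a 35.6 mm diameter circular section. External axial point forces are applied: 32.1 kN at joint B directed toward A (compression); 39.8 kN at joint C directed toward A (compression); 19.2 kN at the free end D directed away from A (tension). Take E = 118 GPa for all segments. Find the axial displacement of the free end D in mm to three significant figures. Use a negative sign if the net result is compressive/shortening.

Internal axial forces (sectioning from the free end, tension +): N_CD = 19.2 kN, N_BC = -20.6 kN, N_AB = -52.7 kN.
A_AB = 943.2 mm².
A_BC = 3515 mm².
A_CD = 995.4 mm².
δ_AB = -52700·837/(943.2·118000) = -0.3963 mm
δ_BC = -20600·582/(3515·118000) = -0.0289 mm
δ_CD = 19200·587/(995.4·118000) = 0.09595 mm
δ = Σδ_i = -0.3293 mm.

-0.329 mm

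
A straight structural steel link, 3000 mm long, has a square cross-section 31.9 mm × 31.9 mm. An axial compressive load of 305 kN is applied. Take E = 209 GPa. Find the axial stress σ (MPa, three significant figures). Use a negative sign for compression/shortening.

-300 MPa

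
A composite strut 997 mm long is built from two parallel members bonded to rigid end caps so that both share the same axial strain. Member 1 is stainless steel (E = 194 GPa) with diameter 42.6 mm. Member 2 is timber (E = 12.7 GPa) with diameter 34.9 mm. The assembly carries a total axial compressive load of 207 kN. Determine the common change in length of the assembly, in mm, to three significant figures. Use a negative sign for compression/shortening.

-0.715 mm

A_1 = 1425 mm².
A_2 = 956.6 mm².
Equal strain + equilibrium ⇒ each member carries load in proportion to AE: A₁E₁ = 276500000 N, A₂E₂ = 12150000 N, ΣAE = 288700000 N.
δ = PL/ΣAE = -207000·997/288700000 = -0.715 mm.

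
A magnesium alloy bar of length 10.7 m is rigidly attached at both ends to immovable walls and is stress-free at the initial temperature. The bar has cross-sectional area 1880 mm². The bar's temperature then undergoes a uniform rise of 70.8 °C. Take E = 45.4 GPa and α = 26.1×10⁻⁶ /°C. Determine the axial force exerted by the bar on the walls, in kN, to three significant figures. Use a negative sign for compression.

Free thermal expansion αLΔT = 26.1e-6 · 10700 · 70.8 = 19.77 mm.
The walls impose strain ε = −(19.77)/10700 = -1.8479e-03; σ = Eε = 45400 · -1.8479e-03 = -83.89 MPa.
Wall reaction R = σ·A = -83.89·1880 = -157700 N = -157.7 kN.

-158 kN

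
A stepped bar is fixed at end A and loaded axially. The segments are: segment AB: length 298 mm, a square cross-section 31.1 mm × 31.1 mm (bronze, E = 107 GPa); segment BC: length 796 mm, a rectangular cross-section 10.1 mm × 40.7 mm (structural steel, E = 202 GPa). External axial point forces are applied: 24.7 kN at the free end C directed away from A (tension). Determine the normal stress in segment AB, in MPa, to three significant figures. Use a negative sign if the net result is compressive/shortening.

Internal axial forces (sectioning from the free end, tension +): N_BC = 24.7 kN, N_AB = 24.7 kN.
A_AB = 967.2 mm².
σ_AB = N_AB/A_AB = 24700/967.2 = 25.54 MPa.

25.5 MPa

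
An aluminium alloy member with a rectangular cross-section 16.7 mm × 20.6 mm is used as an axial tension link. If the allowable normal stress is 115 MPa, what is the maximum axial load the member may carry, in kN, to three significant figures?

39.6 kN

A = 344 mm².
P_max = σ_allow · A = 115 · 344 = 39560 N = 39.56 kN.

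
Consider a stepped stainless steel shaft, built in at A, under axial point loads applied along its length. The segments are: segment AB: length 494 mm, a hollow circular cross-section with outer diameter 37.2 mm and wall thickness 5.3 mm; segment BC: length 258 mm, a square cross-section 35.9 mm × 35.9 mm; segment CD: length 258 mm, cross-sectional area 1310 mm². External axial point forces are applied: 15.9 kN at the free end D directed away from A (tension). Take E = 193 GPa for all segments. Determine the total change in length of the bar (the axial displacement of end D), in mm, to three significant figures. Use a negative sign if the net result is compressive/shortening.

Internal axial forces (sectioning from the free end, tension +): N_CD = 15.9 kN, N_BC = 15.9 kN, N_AB = 15.9 kN.
A_AB = 531.1 mm².
A_BC = 1289 mm².
δ_AB = 15900·494/(531.1·193000) = 0.07662 mm
δ_BC = 15900·258/(1289·193000) = 0.01649 mm
δ_CD = 15900·258/(1310·193000) = 0.01623 mm
δ = Σδ_i = 0.1093 mm.

0.109 mm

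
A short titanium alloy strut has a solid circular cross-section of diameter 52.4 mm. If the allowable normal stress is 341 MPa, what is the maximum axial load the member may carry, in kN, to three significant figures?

735 kN

A = 2157 mm².
P_max = σ_allow · A = 341 · 2157 = 735400 N = 735.4 kN.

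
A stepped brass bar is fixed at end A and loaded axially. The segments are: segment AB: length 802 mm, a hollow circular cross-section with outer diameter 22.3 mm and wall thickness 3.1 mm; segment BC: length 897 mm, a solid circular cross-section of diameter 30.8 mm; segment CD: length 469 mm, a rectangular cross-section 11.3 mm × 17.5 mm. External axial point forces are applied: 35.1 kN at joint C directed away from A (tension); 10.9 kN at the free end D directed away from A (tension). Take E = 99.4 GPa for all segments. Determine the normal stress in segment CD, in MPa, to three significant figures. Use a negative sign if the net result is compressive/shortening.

Internal axial forces (sectioning from the free end, tension +): N_CD = 10.9 kN, N_BC = 46 kN, N_AB = 46 kN.
A_CD = 197.8 mm².
σ_CD = N_CD/A_CD = 10900/197.8 = 55.12 MPa.

55.1 MPa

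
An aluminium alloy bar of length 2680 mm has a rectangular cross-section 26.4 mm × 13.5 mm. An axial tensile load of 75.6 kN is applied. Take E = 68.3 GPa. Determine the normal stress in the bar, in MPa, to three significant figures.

212 MPa

A = 356.4 mm².
σ = N/A = 75600/356.4 = 212.1 MPa.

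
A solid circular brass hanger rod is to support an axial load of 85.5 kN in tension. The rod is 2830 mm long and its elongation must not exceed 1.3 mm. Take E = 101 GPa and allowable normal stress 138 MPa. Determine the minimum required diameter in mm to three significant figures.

48.4 mm

Required area A ≥ P/σ_allow = 85500/138 = 619.6 mm².
For a solid circular section, d ≥ √(4A/π) = 28.09 mm.
Elongation limit: A ≥ PL/(Eδ_allow) = 85500·2830/(101000·1.3) = 1843 mm² ⇒ d ≥ 48.44 mm.
The elongation limit governs.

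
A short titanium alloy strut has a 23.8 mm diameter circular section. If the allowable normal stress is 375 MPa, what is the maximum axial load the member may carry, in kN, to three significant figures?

A = 444.9 mm².
P_max = σ_allow · A = 375 · 444.9 = 166800 N = 166.8 kN.

167 kN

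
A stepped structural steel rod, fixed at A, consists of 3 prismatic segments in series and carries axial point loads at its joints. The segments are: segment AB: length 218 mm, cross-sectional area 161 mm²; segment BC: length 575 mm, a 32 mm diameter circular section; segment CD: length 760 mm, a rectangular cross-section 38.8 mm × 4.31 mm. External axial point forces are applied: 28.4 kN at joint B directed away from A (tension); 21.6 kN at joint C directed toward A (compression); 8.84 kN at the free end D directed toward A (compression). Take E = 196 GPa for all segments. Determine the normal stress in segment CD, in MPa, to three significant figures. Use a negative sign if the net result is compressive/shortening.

-52.9 MPa

Internal axial forces (sectioning from the free end, tension +): N_CD = -8.84 kN, N_BC = -30.44 kN, N_AB = -2.04 kN.
A_CD = 167.2 mm².
σ_CD = N_CD/A_CD = -8840/167.2 = -52.86 MPa.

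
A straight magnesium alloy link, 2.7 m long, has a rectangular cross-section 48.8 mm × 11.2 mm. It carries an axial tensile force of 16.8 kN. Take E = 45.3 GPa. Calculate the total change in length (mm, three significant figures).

A = 546.6 mm².
δ_mech = NL/(AE) = 16800·2700/(546.6·45300) = 1.832 mm.

1.83 mm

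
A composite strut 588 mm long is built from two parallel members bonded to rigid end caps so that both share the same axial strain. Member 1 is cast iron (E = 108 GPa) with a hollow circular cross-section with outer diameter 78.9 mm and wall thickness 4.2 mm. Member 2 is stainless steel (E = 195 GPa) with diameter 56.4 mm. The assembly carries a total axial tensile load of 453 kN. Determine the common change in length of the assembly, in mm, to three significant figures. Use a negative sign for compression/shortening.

A_1 = 985.6 mm².
A_2 = 2498 mm².
Equal strain + equilibrium ⇒ each member carries load in proportion to AE: A₁E₁ = 106400000 N, A₂E₂ = 487200000 N, ΣAE = 593600000 N.
δ = PL/ΣAE = 453000·588/593600000 = 0.4487 mm.

0.449 mm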